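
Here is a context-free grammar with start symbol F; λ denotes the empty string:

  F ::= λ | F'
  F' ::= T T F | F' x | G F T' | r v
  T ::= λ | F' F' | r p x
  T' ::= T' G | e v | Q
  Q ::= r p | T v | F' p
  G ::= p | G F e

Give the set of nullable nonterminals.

Directly nullable (have an λ-production): F, T.
F' ::= T T F with every symbol nullable, so F' is nullable.
No other nonterminal has a production whose RHS symbols are all nullable.

{ F, F', T }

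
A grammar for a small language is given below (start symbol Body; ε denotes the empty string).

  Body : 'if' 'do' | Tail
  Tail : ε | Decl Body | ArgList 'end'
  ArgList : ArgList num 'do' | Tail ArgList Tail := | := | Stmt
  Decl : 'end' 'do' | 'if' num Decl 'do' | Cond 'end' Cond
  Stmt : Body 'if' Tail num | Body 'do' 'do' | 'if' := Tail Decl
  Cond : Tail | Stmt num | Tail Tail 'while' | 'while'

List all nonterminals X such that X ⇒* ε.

Directly nullable (have an ε-production): Tail.
Cond : Tail with every symbol nullable, so Cond is nullable.
Body : Tail with every symbol nullable, so Body is nullable.
No other nonterminal has a production whose RHS symbols are all nullable.

{ Body, Cond, Tail }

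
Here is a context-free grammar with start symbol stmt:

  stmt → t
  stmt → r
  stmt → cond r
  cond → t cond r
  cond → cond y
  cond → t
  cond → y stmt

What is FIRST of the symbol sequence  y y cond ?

{ y }

y is a terminal; add {y} and stop.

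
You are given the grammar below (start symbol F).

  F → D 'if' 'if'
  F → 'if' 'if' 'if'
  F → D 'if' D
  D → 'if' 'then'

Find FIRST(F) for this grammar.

From F → D 'if' 'if': add FIRST(D) = { 'if' }.
F → 'if' 'if' 'if' contributes {'if'}.
From F → D 'if' D: add FIRST(D) = { 'if' }.
Union: FIRST(F) = { 'if' }.

{ 'if' }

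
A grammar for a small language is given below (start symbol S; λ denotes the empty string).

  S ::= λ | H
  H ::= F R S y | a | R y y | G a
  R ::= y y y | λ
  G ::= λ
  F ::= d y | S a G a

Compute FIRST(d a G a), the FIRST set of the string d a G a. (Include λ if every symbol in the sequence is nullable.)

{ d }

d is a terminal; add {d} and stop.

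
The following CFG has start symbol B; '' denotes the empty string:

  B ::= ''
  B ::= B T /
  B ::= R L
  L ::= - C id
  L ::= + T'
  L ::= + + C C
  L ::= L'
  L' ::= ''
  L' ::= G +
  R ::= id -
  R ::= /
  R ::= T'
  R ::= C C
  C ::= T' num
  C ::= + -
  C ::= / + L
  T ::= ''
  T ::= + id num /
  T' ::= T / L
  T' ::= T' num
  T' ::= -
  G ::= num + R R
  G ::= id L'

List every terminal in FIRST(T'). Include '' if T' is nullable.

From T' ::= T / L: T nullable, take FIRST(T) ∪ {/} = { +, / }.
From T' ::= T' num: add FIRST(T') = { +, -, / }.
T' ::= - contributes {-}.
Union: FIRST(T') = { +, -, / }.

{ +, -, / }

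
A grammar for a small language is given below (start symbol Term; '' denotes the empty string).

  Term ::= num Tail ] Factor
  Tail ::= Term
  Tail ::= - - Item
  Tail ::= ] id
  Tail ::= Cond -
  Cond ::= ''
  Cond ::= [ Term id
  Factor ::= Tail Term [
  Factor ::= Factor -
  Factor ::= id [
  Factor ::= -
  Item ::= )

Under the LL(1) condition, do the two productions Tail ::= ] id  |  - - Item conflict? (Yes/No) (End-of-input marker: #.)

No

FIRST(] id) = { ] } and FIRST(- - Item) = { - }.
The FIRST sets are disjoint and neither alternative is nullable — no conflict.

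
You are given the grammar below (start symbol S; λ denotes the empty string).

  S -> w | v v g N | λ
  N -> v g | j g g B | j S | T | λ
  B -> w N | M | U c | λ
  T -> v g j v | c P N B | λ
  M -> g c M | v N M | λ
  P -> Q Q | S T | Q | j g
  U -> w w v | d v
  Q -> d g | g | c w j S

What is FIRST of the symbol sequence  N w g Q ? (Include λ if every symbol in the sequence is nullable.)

{ c, j, v, w }

Add FIRST(N)\{λ} = { c, j, v }; N is nullable, continue.
w is a terminal; add {w} and stop.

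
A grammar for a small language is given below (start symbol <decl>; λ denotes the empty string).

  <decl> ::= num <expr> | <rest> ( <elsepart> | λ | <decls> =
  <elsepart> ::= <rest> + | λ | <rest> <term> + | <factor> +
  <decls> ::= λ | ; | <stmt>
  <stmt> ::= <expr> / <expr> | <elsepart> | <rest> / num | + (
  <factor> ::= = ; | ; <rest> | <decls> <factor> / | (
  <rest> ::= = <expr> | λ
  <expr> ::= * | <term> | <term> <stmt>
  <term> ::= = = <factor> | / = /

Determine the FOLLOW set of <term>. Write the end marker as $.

{ $, (, *, +, /, ;, = }

In <elsepart> ::= <rest> <term> +: add FIRST(+) = { + }.
In <expr> ::= <term>: <term> is at the end, add FOLLOW(<expr>) = { $, (, *, +, /, ;, = }.
In <expr> ::= <term> <stmt>: add FIRST(<stmt>)\{λ} = { (, *, +, /, ;, = }.
  Since <stmt> is nullable, also add FOLLOW(<expr>) = { $, (, *, +, /, ;, = }.
Union: FOLLOW(<term>) = { $, (, *, +, /, ;, = }.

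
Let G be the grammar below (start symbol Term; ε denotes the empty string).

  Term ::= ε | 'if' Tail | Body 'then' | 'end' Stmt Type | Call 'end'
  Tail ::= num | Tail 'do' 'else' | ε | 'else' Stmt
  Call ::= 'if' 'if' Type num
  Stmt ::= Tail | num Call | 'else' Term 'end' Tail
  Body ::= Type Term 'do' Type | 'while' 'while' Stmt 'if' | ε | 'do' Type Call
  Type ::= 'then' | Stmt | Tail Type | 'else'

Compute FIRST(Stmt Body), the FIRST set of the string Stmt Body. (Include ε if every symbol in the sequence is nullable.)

{ 'do', 'else', 'end', 'if', 'then', 'while', num, ε }

Add FIRST(Stmt)\{ε} = { 'do', 'else', num }; Stmt is nullable, continue.
Add FIRST(Body)\{ε} = { 'do', 'else', 'end', 'if', 'then', 'while', num }; Body is nullable, continue.
Every symbol is nullable, so include ε.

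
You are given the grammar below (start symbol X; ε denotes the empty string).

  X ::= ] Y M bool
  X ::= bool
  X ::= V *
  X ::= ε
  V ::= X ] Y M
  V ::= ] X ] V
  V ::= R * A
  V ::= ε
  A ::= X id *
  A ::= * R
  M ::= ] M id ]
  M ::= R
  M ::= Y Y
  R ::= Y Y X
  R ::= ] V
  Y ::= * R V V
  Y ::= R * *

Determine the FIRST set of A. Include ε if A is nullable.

{ *, ], bool, id }

From A ::= X id *: X nullable, take FIRST(X) ∪ {id} = { *, ], bool, id }.
A ::= * R contributes {*}.
Union: FIRST(A) = { *, ], bool, id }.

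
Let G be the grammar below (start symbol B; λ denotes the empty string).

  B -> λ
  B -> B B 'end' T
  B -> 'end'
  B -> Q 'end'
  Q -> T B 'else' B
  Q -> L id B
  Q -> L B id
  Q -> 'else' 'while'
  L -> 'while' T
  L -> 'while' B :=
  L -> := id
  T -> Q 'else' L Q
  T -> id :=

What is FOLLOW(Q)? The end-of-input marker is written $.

In B -> Q 'end': add FIRST('end') = { 'end' }.
In T -> Q 'else' L Q: add FIRST('else' L Q) = { 'else' }.
In T -> Q 'else' L Q: Q is at the end, add FOLLOW(T) = { $, 'else', 'end', 'while', :=, id }.
Union: FOLLOW(Q) = { $, 'else', 'end', 'while', :=, id }.

{ $, 'else', 'end', 'while', :=, id }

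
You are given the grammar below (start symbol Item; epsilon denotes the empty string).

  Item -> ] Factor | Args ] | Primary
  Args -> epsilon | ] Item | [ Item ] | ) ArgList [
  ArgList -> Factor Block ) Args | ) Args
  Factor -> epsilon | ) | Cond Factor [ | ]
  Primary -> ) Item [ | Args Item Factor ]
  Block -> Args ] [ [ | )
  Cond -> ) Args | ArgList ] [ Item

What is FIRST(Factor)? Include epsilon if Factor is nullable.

Factor -> epsilon contributes epsilon.
Factor -> ) contributes {)}.
From Factor -> Cond Factor [: add FIRST(Cond) = { ), [, ] }.
Factor -> ] contributes {]}.
Union: FIRST(Factor) = { ), [, ], epsilon }.

{ ), [, ], epsilon }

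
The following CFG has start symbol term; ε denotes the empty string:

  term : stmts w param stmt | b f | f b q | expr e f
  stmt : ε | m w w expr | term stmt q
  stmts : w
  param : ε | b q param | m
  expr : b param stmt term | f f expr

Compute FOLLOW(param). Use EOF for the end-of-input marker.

In term : stmts w param stmt: add FIRST(stmt)\{ε} = { b, f, m, w }.
  Since stmt is nullable, also add FOLLOW(term) = { EOF, b, e, f, m, q, w }.
In param : b q param: param is at the end, add FOLLOW(param) = { EOF, b, e, f, m, q, w }.
In expr : b param stmt term: add FIRST(stmt term) = { b, f, m, w }.
Union: FOLLOW(param) = { EOF, b, e, f, m, q, w }.

{ EOF, b, e, f, m, q, w }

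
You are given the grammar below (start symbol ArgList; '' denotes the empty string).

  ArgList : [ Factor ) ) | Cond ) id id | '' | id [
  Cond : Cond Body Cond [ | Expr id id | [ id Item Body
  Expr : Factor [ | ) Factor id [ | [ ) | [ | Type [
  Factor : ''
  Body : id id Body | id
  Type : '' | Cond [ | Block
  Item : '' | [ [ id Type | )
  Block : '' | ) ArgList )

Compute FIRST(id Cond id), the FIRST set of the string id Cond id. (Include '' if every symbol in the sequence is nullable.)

{ id }

id is a terminal; add {id} and stop.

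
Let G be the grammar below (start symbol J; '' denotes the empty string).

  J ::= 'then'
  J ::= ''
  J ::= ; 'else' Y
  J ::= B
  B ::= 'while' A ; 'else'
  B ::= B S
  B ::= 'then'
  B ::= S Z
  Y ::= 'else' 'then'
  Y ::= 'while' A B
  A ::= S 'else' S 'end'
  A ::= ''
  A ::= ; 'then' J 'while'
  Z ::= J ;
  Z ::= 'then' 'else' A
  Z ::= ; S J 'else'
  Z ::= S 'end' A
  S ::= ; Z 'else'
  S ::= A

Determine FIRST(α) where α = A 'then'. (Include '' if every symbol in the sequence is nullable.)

Add FIRST(A)\{''} = { 'else', ; }; A is nullable, continue.
'then' is a terminal; add {'then'} and stop.

{ 'else', 'then', ; }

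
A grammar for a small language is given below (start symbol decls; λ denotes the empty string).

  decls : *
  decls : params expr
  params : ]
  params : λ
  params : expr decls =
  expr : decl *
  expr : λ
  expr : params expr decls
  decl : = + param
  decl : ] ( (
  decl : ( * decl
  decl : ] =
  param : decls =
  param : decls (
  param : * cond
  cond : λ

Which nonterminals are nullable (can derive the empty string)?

Directly nullable (have an λ-production): params, expr, cond.
decls : params expr with every symbol nullable, so decls is nullable.
No other nonterminal has a production whose RHS symbols are all nullable.

{ cond, decls, expr, params }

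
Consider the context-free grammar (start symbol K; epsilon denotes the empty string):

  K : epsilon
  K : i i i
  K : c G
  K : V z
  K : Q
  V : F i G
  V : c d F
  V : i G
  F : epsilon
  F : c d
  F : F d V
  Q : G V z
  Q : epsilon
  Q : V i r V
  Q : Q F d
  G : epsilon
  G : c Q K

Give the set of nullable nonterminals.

{ F, G, K, Q }

Directly nullable (have an epsilon-production): K, F, Q, G.
No other nonterminal has a production whose RHS symbols are all nullable.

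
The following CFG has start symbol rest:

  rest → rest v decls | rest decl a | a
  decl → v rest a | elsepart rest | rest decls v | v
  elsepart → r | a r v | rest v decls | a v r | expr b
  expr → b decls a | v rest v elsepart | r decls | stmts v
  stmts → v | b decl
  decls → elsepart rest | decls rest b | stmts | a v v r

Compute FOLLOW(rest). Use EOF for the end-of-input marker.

{ EOF, a, b, r, v }

rest is the start symbol, so EOF ∈ FOLLOW(rest).
In rest → rest v decls: add FIRST(v decls) = { v }.
In rest → rest decl a: add FIRST(decl a) = { a, b, r, v }.
In decl → v rest a: add FIRST(a) = { a }.
In decl → elsepart rest: rest is at the end, add FOLLOW(decl) = { EOF, a, b, r, v }.
In decl → rest decls v: add FIRST(decls v) = { a, b, r, v }.
In elsepart → rest v decls: add FIRST(v decls) = { v }.
In expr → v rest v elsepart: add FIRST(v elsepart) = { v }.
In decls → elsepart rest: rest is at the end, add FOLLOW(decls) = { EOF, a, b, r, v }.
In decls → decls rest b: add FIRST(b) = { b }.
Union: FOLLOW(rest) = { EOF, a, b, r, v }.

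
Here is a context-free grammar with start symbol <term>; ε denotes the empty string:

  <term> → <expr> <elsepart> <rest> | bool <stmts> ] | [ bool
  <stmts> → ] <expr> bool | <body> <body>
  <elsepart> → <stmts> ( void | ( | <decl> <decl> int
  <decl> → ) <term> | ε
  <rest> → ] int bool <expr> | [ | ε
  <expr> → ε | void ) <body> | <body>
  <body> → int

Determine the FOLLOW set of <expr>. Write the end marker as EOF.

{ EOF, (, ), ], bool, int }

In <term> → <expr> <elsepart> <rest>: add FIRST(<elsepart> <rest>) = { (, ), ], int }.
In <stmts> → ] <expr> bool: add FIRST(bool) = { bool }.
In <rest> → ] int bool <expr>: <expr> is at the end, add FOLLOW(<rest>) = { EOF, ), int }.
Union: FOLLOW(<expr>) = { EOF, (, ), ], bool, int }.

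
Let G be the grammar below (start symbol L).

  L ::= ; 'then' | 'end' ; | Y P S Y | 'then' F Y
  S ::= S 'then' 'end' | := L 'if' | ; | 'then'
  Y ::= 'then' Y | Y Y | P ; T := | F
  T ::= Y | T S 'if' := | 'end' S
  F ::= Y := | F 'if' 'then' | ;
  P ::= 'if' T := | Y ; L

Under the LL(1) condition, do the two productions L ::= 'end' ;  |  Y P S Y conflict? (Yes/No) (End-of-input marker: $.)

FIRST('end' ;) = { 'end' } and FIRST(Y P S Y) = { 'if', 'then', ; }.
The FIRST sets are disjoint and neither alternative is nullable — no conflict.

No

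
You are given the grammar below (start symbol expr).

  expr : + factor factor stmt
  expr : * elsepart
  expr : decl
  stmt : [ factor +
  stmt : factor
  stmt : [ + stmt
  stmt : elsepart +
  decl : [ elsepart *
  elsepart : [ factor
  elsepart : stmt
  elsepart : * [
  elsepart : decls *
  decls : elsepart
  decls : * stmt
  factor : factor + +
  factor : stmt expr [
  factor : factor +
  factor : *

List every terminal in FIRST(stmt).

{ *, [ }

stmt : [ factor + contributes {[}.
From stmt : factor: add FIRST(factor) = { *, [ }.
stmt : [ + stmt contributes {[}.
From stmt : elsepart +: add FIRST(elsepart) = { *, [ }.
Union: FIRST(stmt) = { *, [ }.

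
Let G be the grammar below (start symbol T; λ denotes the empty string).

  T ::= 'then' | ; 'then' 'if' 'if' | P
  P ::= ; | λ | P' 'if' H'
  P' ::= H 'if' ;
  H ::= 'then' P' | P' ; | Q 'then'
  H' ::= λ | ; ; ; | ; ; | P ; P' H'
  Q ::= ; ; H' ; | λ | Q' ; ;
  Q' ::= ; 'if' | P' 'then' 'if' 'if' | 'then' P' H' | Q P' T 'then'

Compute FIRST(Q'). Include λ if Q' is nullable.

{ 'then', ; }

Q' ::= ; 'if' contributes {;}.
From Q' ::= P' 'then' 'if' 'if': add FIRST(P') = { 'then', ; }.
Q' ::= 'then' P' H' contributes {'then'}.
From Q' ::= Q P' T 'then': Q nullable, take FIRST(Q) ∪ FIRST(P') = { 'then', ; }.
Union: FIRST(Q') = { 'then', ; }.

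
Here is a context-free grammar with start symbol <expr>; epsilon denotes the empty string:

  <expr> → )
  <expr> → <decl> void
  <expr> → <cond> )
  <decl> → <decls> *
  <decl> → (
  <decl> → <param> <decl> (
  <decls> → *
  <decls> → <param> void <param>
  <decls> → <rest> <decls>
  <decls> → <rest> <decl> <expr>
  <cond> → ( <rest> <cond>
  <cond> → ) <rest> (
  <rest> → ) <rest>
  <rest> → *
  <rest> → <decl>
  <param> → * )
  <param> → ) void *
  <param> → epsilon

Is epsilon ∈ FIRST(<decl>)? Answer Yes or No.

No

Nullable nonterminals: <param>.
No production of <decl> has an RHS whose symbols are all nullable, so <decl> is not nullable.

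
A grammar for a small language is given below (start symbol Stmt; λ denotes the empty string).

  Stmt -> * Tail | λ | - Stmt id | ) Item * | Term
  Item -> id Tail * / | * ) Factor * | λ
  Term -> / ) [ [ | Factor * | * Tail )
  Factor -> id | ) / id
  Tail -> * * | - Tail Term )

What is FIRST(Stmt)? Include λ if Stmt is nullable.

Stmt -> * Tail contributes {*}.
Stmt -> λ contributes λ.
Stmt -> - Stmt id contributes {-}.
Stmt -> ) Item * contributes {)}.
From Stmt -> Term: add FIRST(Term) = { ), *, /, id }.
Union: FIRST(Stmt) = { ), *, -, /, id, λ }.

{ ), *, -, /, id, λ }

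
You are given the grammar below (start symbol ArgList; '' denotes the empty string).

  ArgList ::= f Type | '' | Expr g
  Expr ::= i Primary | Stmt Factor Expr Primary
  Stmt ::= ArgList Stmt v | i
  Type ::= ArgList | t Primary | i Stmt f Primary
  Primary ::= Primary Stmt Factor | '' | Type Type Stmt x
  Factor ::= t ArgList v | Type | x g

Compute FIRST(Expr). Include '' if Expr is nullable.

Expr ::= i Primary contributes {i}.
From Expr ::= Stmt Factor Expr Primary: add FIRST(Stmt) = { f, i }.
Union: FIRST(Expr) = { f, i }.

{ f, i }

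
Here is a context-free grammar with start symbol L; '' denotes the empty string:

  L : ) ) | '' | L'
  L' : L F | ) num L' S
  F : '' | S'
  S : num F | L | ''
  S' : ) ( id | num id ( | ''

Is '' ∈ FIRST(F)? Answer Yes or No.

Yes

F has an ''-production, so F ⇒ ''.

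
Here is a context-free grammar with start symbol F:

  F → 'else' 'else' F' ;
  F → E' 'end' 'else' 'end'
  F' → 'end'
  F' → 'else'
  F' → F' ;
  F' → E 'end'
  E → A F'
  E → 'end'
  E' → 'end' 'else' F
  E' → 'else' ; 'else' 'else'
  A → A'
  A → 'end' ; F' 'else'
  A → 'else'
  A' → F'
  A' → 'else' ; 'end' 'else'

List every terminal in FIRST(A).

{ 'else', 'end' }

From A → A': add FIRST(A') = { 'else', 'end' }.
A → 'end' ; F' 'else' contributes {'end'}.
A → 'else' contributes {'else'}.
Union: FIRST(A) = { 'else', 'end' }.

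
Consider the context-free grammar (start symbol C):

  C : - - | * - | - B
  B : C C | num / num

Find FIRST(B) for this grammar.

{ *, -, num }

From B : C C: add FIRST(C) = { *, - }.
B : num / num contributes {num}.
Union: FIRST(B) = { *, -, num }.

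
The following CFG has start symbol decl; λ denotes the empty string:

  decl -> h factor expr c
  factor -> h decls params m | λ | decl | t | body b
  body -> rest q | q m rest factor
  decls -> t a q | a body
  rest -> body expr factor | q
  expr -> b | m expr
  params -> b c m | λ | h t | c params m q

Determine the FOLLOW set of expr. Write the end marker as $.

{ b, c, h, m, q, t }

In decl -> h factor expr c: add FIRST(c) = { c }.
In rest -> body expr factor: add FIRST(factor)\{λ} = { h, q, t }.
  Since factor is nullable, also add FOLLOW(rest) = { b, c, h, m, q, t }.
In expr -> m expr: expr is at the end, add FOLLOW(expr) = { b, c, h, m, q, t }.
Union: FOLLOW(expr) = { b, c, h, m, q, t }.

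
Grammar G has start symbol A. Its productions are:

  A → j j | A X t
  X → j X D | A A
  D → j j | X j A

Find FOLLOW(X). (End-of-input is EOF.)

{ j, t }

In A → A X t: add FIRST(t) = { t }.
In X → j X D: add FIRST(D) = { j }.
In D → X j A: add FIRST(j A) = { j }.
Union: FOLLOW(X) = { j, t }.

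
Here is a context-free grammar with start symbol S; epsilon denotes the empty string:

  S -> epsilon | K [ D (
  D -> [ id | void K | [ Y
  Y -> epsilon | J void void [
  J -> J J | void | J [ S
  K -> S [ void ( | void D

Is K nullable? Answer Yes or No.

No

Nullable nonterminals: S, Y.
No production of K has an RHS whose symbols are all nullable, so K is not nullable.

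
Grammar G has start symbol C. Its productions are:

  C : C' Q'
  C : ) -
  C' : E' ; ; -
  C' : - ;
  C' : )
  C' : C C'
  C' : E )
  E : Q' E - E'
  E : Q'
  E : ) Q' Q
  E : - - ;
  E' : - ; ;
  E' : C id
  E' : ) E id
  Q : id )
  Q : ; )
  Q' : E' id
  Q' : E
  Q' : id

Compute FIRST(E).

{ ), -, id }

From E : Q' E - E': add FIRST(Q') = { ), -, id }.
From E : Q': add FIRST(Q') = { ), -, id }.
E : ) Q' Q contributes {)}.
E : - - ; contributes {-}.
Union: FIRST(E) = { ), -, id }.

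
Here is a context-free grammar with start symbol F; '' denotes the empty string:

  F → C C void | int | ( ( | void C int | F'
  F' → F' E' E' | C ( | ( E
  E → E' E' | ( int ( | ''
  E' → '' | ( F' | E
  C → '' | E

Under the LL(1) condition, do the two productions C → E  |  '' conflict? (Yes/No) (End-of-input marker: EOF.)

FIRST(E) = { (, '' } and FIRST('') = { '' }.
Both alternatives are nullable, violating the LL(1) condition.

Yes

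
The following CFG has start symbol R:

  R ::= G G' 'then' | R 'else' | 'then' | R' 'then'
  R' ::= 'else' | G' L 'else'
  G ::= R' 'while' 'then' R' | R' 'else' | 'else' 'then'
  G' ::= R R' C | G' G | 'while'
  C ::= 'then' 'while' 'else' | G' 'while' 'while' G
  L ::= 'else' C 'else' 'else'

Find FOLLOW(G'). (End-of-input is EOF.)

{ 'else', 'then', 'while' }

In R ::= G G' 'then': add FIRST('then') = { 'then' }.
In R' ::= G' L 'else': add FIRST(L 'else') = { 'else' }.
In G' ::= G' G: add FIRST(G) = { 'else', 'then', 'while' }.
In C ::= G' 'while' 'while' G: add FIRST('while' 'while' G) = { 'while' }.
Union: FOLLOW(G') = { 'else', 'then', 'while' }.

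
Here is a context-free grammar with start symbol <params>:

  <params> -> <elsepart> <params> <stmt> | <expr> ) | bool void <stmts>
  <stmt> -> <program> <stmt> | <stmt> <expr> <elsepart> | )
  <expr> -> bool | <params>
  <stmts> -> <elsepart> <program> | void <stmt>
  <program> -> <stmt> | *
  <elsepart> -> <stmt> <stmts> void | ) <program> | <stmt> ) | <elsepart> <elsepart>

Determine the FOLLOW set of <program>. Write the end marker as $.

In <stmt> -> <program> <stmt>: add FIRST(<stmt>) = { ), * }.
In <stmts> -> <elsepart> <program>: <program> is at the end, add FOLLOW(<stmts>) = { $, ), *, void }.
In <elsepart> -> ) <program>: <program> is at the end, add FOLLOW(<elsepart>) = { $, ), *, bool, void }.
Union: FOLLOW(<program>) = { $, ), *, bool, void }.

{ $, ), *, bool, void }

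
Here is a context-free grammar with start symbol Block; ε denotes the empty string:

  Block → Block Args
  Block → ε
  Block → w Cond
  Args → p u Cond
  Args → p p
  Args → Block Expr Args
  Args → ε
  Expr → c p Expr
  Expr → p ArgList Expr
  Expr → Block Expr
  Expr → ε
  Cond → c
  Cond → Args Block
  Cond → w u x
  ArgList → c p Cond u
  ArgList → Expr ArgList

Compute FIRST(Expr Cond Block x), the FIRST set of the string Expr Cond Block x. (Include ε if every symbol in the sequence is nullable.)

Add FIRST(Expr)\{ε} = { c, p, w }; Expr is nullable, continue.
Add FIRST(Cond)\{ε} = { c, p, w }; Cond is nullable, continue.
Add FIRST(Block)\{ε} = { c, p, w }; Block is nullable, continue.
x is a terminal; add {x} and stop.

{ c, p, w, x }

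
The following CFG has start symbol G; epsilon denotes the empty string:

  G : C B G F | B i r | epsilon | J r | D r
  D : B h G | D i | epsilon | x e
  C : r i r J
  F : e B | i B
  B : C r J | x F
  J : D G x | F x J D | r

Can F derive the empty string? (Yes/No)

No

Nullable nonterminals: D, G.
No production of F has an RHS whose symbols are all nullable, so F is not nullable.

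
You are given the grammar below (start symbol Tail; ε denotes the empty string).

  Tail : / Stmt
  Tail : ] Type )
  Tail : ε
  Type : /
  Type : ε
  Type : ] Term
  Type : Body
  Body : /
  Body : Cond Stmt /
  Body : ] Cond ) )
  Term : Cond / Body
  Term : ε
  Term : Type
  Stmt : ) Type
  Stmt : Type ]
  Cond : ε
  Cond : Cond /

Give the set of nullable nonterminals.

Directly nullable (have an ε-production): Tail, Type, Term, Cond.
No other nonterminal has a production whose RHS symbols are all nullable.

{ Cond, Tail, Term, Type }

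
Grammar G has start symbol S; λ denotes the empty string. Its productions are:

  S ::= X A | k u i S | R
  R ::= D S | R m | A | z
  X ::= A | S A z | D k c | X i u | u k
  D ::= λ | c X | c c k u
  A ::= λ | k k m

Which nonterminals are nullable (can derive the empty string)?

{ A, D, R, S, X }

Directly nullable (have an λ-production): D, A.
S ::= X A with every symbol nullable, so S is nullable.
X ::= A with every symbol nullable, so X is nullable.
R ::= D S with every symbol nullable, so R is nullable.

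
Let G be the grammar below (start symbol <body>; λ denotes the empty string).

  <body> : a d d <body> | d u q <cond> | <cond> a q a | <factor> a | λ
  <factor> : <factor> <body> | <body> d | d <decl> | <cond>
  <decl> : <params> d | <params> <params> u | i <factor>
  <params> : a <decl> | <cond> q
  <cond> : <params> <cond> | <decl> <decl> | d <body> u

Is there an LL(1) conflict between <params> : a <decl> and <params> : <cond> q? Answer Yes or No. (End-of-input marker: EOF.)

Yes

FIRST(a <decl>) = { a } and FIRST(<cond> q) = { a, d, i }.
Both contain a, so the two alternatives are not disjoint — LL(1) conflict.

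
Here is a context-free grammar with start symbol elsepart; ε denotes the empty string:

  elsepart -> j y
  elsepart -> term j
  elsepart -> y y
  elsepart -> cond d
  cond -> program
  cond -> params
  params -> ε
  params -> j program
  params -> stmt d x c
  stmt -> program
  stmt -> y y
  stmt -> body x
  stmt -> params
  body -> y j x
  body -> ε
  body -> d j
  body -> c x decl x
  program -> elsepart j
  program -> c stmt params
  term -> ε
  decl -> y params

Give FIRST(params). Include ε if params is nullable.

params -> ε contributes ε.
params -> j program contributes {j}.
From params -> stmt d x c: stmt nullable, take FIRST(stmt) ∪ {d} = { c, d, j, x, y }.
Union: FIRST(params) = { c, d, j, x, y, ε }.

{ c, d, j, x, y, ε }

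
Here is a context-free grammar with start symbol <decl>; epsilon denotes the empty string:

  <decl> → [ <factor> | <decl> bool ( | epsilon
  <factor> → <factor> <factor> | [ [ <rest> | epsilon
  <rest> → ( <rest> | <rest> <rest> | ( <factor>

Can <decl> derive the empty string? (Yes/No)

<decl> has an epsilon-production, so <decl> ⇒ epsilon.

Yes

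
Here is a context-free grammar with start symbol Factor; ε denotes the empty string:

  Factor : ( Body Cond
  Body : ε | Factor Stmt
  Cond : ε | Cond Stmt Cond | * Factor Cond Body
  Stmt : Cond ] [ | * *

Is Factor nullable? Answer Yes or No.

No

Nullable nonterminals: Body, Cond.
No production of Factor has an RHS whose symbols are all nullable, so Factor is not nullable.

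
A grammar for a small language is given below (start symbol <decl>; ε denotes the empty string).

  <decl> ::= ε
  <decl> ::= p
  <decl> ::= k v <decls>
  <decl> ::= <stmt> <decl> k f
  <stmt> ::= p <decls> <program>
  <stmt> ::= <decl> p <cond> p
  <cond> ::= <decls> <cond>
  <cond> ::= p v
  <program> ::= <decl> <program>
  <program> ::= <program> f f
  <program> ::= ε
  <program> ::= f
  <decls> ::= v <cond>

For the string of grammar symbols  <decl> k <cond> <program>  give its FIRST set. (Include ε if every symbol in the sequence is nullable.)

{ k, p }

Add FIRST(<decl>)\{ε} = { k, p }; <decl> is nullable, continue.
k is a terminal; add {k} and stop.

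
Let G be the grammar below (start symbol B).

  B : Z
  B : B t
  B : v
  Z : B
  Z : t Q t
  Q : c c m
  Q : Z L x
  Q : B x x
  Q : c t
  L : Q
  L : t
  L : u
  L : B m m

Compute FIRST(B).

{ t, v }

From B : Z: add FIRST(Z) = { t, v }.
From B : B t: add FIRST(B) = { t, v }.
B : v contributes {v}.
Union: FIRST(B) = { t, v }.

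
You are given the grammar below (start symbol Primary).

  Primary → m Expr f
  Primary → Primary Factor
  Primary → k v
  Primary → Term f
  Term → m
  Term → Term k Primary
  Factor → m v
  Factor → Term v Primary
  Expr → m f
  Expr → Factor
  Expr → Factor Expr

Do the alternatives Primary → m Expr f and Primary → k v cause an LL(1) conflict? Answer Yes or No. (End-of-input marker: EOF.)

No

FIRST(m Expr f) = { m } and FIRST(k v) = { k }.
The FIRST sets are disjoint and neither alternative is nullable — no conflict.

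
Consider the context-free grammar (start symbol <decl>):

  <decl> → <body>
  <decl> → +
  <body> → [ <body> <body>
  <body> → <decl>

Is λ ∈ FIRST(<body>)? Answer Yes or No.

No

No nonterminal in this grammar is nullable.
No production of <body> has an RHS whose symbols are all nullable, so <body> is not nullable.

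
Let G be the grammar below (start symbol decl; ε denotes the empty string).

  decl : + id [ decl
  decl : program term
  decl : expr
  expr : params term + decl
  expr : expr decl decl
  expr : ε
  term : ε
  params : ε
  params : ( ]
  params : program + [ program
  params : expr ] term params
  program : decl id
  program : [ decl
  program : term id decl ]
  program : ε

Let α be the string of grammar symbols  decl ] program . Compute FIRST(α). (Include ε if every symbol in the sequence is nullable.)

{ (, +, [, ], id }

Add FIRST(decl)\{ε} = { (, +, [, ], id }; decl is nullable, continue.
] is a terminal; add {]} and stop.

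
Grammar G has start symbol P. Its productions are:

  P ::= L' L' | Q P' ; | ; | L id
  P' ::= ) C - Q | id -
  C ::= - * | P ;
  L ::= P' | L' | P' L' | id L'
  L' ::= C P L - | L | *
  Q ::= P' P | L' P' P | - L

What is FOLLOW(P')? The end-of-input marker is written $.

In P ::= Q P' ;: add FIRST(;) = { ; }.
In L ::= P': P' is at the end, add FOLLOW(L) = { $, ), *, -, ;, id }.
In L ::= P' L': add FIRST(L') = { ), *, -, ;, id }.
In Q ::= P' P: add FIRST(P) = { ), *, -, ;, id }.
In Q ::= L' P' P: add FIRST(P) = { ), *, -, ;, id }.
Union: FOLLOW(P') = { $, ), *, -, ;, id }.

{ $, ), *, -, ;, id }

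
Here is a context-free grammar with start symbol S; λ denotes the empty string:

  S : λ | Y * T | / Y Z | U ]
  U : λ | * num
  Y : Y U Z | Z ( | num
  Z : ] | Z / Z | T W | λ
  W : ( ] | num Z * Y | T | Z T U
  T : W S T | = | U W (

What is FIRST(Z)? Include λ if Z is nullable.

Z : ] contributes {]}.
From Z : Z / Z: Z nullable, take FIRST(Z) ∪ {/} = { (, *, /, =, ], num }.
From Z : T W: add FIRST(T) = { (, *, /, =, ], num }.
Z : λ contributes λ.
Union: FIRST(Z) = { (, *, /, =, ], num, λ }.

{ (, *, /, =, ], num, λ }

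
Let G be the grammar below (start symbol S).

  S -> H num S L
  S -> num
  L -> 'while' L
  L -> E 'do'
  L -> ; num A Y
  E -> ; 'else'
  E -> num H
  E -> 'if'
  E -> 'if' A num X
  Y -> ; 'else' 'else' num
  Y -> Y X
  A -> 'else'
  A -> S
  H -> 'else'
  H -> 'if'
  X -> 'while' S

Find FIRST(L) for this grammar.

L -> 'while' L contributes {'while'}.
From L -> E 'do': add FIRST(E) = { 'if', ;, num }.
L -> ; num A Y contributes {;}.
Union: FIRST(L) = { 'if', 'while', ;, num }.

{ 'if', 'while', ;, num }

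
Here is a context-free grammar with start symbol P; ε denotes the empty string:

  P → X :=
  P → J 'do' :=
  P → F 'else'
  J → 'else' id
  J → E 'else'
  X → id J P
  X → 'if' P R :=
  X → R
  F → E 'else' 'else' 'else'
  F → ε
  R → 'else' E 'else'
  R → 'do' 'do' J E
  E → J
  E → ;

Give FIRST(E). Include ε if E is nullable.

From E → J: add FIRST(J) = { 'else', ; }.
E → ; contributes {;}.
Union: FIRST(E) = { 'else', ; }.

{ 'else', ; }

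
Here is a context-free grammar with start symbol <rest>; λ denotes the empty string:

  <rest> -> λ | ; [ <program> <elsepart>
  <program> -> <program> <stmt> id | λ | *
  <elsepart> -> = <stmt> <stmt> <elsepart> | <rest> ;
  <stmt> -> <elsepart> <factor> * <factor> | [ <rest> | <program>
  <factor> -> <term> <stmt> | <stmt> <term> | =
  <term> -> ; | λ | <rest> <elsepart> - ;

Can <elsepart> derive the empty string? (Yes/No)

Nullable nonterminals: <factor>, <program>, <rest>, <stmt>, <term>.
No production of <elsepart> has an RHS whose symbols are all nullable, so <elsepart> is not nullable.

No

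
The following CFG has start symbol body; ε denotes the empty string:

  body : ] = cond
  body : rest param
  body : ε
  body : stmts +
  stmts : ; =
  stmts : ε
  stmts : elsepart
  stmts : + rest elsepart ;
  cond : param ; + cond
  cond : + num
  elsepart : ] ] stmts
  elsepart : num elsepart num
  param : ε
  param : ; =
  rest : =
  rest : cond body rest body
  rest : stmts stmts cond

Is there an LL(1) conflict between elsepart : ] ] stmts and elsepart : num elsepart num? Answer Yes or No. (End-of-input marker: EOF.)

FIRST(] ] stmts) = { ] } and FIRST(num elsepart num) = { num }.
The FIRST sets are disjoint and neither alternative is nullable — no conflict.

No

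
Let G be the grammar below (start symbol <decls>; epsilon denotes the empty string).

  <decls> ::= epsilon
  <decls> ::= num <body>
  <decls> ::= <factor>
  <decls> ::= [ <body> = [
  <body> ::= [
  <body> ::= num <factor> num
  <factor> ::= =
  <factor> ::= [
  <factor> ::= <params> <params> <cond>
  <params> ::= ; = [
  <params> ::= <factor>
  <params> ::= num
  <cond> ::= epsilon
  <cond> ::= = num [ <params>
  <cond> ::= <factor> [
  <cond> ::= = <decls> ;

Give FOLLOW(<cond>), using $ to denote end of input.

{ $, ;, =, [, num }

In <factor> ::= <params> <params> <cond>: <cond> is at the end, add FOLLOW(<factor>) = { $, ;, =, [, num }.
Union: FOLLOW(<cond>) = { $, ;, =, [, num }.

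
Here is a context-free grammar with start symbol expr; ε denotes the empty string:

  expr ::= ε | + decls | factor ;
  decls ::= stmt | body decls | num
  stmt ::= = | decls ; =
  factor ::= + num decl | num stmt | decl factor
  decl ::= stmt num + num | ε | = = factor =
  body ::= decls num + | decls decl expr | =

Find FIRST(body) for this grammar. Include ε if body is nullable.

{ =, num }

From body ::= decls num +: add FIRST(decls) = { =, num }.
From body ::= decls decl expr: add FIRST(decls) = { =, num }.
body ::= = contributes {=}.
Union: FIRST(body) = { =, num }.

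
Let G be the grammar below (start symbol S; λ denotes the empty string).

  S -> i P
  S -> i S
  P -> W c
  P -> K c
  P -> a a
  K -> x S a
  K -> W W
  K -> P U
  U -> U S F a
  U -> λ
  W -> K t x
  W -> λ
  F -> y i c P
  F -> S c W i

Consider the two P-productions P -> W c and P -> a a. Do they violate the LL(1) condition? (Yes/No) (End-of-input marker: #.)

FIRST(W c) = { a, c, t, x } and FIRST(a a) = { a }.
Both contain a, so the two alternatives are not disjoint — LL(1) conflict.

Yes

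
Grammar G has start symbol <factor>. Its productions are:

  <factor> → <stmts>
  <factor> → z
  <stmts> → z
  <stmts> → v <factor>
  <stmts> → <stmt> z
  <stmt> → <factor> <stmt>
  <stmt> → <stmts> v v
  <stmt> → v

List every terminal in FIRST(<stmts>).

{ v, z }

<stmts> → z contributes {z}.
<stmts> → v <factor> contributes {v}.
From <stmts> → <stmt> z: add FIRST(<stmt>) = { v, z }.
Union: FIRST(<stmts>) = { v, z }.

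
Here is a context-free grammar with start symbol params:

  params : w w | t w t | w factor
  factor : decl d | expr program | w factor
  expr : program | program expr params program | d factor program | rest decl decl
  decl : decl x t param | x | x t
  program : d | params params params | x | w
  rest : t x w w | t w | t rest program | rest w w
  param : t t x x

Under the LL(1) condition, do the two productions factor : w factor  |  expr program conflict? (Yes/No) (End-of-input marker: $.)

FIRST(w factor) = { w } and FIRST(expr program) = { d, t, w, x }.
Both contain w, so the two alternatives are not disjoint — LL(1) conflict.

Yes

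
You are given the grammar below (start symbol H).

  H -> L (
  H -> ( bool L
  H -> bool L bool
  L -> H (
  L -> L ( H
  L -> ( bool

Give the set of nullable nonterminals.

{ } (none)

No nonterminal has an empty production or an RHS whose symbols are all nullable.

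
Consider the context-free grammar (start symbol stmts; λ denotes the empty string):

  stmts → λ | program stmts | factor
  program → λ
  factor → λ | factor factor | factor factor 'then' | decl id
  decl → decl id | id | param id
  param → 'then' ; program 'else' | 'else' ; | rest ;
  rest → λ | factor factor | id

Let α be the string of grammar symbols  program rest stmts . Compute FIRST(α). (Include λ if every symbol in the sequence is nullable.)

{ 'else', 'then', ;, id, λ }

Add FIRST(program)\{λ} = {  }; program is nullable, continue.
Add FIRST(rest)\{λ} = { 'else', 'then', ;, id }; rest is nullable, continue.
Add FIRST(stmts)\{λ} = { 'else', 'then', ;, id }; stmts is nullable, continue.
Every symbol is nullable, so include λ.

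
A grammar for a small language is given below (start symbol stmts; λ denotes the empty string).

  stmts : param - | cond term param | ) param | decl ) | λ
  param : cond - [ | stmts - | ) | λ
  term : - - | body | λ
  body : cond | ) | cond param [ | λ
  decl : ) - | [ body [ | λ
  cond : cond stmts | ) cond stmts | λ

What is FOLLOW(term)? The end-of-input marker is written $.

{ $, ), -, [ }

In stmts : cond term param: add FIRST(param)\{λ} = { ), -, [ }.
  Since param is nullable, also add FOLLOW(stmts) = { $, ), -, [ }.
Union: FOLLOW(term) = { $, ), -, [ }.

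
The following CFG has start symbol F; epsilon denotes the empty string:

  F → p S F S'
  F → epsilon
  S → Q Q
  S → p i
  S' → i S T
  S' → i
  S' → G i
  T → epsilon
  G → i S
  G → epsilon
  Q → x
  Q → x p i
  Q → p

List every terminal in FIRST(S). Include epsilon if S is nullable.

{ p, x }

From S → Q Q: add FIRST(Q) = { p, x }.
S → p i contributes {p}.
Union: FIRST(S) = { p, x }.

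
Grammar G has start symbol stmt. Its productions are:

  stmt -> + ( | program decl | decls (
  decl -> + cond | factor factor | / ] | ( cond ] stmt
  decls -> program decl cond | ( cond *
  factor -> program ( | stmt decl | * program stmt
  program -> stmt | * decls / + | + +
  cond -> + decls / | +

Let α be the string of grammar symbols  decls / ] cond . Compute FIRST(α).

Add FIRST(decls) = { (, *, + }; decls is not nullable, stop.

{ (, *, + }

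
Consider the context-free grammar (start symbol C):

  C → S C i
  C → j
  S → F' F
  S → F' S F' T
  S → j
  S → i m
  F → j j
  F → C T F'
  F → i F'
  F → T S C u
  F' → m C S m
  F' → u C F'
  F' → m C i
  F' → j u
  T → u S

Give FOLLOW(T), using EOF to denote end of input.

{ i, j, m, u }

In S → F' S F' T: T is at the end, add FOLLOW(S) = { i, j, m, u }.
In F → C T F': add FIRST(F') = { j, m, u }.
In F → T S C u: add FIRST(S C u) = { i, j, m, u }.
Union: FOLLOW(T) = { i, j, m, u }.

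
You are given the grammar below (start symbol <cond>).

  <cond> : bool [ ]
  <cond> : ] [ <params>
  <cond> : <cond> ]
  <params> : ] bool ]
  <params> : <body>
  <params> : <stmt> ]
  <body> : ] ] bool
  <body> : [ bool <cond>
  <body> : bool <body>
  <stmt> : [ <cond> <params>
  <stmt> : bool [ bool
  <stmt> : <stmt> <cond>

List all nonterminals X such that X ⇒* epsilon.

No nonterminal has an empty production or an RHS whose symbols are all nullable.

{ } (none)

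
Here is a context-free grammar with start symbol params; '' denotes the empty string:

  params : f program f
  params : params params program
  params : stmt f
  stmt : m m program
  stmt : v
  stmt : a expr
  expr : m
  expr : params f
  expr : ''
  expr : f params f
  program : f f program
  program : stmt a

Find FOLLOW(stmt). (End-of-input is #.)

{ a, f }

In params : stmt f: add FIRST(f) = { f }.
In program : stmt a: add FIRST(a) = { a }.
Union: FOLLOW(stmt) = { a, f }.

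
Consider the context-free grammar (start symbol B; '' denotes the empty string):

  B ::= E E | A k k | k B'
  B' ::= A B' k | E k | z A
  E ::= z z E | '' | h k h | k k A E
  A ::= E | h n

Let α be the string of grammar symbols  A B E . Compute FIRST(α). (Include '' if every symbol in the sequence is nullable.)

Add FIRST(A)\{''} = { h, k, z }; A is nullable, continue.
Add FIRST(B)\{''} = { h, k, z }; B is nullable, continue.
Add FIRST(E)\{''} = { h, k, z }; E is nullable, continue.
Every symbol is nullable, so include ''.

{ h, k, z, '' }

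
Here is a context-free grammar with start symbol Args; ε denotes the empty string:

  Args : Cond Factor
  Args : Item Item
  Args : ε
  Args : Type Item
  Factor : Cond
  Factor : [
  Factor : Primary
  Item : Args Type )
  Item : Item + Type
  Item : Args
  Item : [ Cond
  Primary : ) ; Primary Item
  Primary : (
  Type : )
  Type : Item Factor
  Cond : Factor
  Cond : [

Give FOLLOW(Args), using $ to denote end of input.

{ $, (, ), +, [ }

Args is the start symbol, so $ ∈ FOLLOW(Args).
In Item : Args Type ): add FIRST(Type )) = { (, ), +, [ }.
In Item : Args: Args is at the end, add FOLLOW(Item) = { $, (, ), +, [ }.
Union: FOLLOW(Args) = { $, (, ), +, [ }.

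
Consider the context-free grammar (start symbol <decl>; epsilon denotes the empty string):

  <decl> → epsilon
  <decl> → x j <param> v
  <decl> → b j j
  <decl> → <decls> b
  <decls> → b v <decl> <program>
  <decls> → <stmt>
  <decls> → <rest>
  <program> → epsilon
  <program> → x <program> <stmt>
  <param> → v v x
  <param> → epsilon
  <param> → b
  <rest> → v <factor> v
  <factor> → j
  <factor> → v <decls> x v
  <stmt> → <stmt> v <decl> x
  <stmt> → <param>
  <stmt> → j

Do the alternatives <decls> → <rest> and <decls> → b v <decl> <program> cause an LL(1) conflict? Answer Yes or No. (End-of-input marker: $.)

FIRST(<rest>) = { v } and FIRST(b v <decl> <program>) = { b }.
The FIRST sets are disjoint and neither alternative is nullable — no conflict.

No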